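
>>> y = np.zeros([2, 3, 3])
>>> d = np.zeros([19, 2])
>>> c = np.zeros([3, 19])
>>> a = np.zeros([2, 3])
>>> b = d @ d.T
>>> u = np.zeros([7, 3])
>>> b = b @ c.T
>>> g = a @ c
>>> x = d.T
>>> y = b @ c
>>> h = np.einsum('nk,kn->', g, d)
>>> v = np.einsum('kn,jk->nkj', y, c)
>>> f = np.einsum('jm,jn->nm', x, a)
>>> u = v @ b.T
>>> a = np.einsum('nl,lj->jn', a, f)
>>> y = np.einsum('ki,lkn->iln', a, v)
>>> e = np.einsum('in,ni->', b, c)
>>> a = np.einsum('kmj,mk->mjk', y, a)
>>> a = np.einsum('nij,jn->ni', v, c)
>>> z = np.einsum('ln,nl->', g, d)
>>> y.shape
(2, 19, 3)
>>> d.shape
(19, 2)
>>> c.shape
(3, 19)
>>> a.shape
(19, 19)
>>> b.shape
(19, 3)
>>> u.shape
(19, 19, 19)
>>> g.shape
(2, 19)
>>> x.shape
(2, 19)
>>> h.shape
()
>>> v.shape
(19, 19, 3)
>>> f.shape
(3, 19)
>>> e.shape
()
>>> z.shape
()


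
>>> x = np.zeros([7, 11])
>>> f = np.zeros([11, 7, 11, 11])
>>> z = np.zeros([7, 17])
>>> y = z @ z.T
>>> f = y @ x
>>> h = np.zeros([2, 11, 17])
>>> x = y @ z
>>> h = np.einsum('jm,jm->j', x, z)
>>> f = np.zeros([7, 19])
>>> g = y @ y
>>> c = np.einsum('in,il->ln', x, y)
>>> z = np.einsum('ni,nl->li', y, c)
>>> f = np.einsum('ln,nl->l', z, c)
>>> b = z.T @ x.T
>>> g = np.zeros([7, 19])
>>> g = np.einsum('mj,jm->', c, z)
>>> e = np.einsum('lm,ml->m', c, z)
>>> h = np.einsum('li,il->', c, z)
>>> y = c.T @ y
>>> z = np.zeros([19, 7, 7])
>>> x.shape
(7, 17)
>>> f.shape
(17,)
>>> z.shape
(19, 7, 7)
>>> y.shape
(17, 7)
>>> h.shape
()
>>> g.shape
()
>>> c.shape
(7, 17)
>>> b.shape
(7, 7)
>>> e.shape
(17,)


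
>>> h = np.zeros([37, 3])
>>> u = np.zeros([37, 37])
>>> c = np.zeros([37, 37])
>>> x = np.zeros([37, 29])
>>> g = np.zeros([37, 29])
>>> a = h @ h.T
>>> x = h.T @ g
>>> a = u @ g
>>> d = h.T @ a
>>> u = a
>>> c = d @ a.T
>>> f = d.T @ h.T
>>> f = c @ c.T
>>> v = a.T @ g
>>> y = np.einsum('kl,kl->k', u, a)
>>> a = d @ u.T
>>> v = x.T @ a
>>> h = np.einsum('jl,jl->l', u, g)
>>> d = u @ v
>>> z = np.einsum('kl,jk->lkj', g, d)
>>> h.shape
(29,)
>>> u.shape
(37, 29)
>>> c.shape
(3, 37)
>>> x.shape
(3, 29)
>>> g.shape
(37, 29)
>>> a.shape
(3, 37)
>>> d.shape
(37, 37)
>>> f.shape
(3, 3)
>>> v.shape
(29, 37)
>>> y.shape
(37,)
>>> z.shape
(29, 37, 37)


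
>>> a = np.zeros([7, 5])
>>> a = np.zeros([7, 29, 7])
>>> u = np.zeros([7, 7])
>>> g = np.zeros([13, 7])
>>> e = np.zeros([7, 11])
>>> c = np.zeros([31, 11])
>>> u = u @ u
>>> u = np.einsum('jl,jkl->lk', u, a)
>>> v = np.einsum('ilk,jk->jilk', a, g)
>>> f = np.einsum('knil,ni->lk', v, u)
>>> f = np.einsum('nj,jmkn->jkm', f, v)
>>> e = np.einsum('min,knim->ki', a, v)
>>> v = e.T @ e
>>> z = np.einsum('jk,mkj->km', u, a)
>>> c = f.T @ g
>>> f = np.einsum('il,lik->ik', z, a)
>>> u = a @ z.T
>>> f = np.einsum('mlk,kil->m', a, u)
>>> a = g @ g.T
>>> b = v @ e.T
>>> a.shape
(13, 13)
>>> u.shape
(7, 29, 29)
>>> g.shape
(13, 7)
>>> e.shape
(13, 29)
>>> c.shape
(7, 29, 7)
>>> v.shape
(29, 29)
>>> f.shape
(7,)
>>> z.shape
(29, 7)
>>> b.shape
(29, 13)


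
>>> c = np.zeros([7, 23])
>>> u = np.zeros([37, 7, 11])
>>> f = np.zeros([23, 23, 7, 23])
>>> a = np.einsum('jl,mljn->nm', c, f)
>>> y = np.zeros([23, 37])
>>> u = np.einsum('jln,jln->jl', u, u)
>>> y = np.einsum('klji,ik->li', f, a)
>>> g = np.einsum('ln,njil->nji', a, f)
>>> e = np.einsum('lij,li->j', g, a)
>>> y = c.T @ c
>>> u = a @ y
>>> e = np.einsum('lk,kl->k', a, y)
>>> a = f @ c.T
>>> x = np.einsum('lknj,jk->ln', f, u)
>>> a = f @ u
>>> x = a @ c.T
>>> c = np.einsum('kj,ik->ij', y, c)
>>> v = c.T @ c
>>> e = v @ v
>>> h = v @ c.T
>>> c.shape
(7, 23)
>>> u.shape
(23, 23)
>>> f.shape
(23, 23, 7, 23)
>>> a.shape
(23, 23, 7, 23)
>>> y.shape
(23, 23)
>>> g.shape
(23, 23, 7)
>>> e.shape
(23, 23)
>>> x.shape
(23, 23, 7, 7)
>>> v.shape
(23, 23)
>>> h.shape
(23, 7)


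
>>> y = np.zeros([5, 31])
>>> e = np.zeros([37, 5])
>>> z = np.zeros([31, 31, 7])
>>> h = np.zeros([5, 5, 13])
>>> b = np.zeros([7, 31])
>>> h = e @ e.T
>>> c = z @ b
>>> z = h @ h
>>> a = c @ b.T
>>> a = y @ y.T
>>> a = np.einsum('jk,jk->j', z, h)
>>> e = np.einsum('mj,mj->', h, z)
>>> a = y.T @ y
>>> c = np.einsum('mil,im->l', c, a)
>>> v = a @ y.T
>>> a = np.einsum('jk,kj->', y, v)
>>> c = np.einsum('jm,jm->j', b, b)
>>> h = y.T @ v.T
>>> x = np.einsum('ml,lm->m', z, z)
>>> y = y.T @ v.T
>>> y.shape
(31, 31)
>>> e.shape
()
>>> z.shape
(37, 37)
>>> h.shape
(31, 31)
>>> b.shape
(7, 31)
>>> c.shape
(7,)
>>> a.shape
()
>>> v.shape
(31, 5)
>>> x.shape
(37,)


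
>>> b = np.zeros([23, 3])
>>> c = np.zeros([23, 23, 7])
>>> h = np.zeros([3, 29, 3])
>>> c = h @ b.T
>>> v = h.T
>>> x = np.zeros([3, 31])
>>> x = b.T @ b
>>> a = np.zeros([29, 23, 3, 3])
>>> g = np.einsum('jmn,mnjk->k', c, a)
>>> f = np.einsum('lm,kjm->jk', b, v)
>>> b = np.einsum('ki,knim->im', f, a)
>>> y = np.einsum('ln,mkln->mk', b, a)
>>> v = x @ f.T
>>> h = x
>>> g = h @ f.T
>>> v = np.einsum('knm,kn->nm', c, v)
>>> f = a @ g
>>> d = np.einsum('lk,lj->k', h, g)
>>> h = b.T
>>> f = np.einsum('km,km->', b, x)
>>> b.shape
(3, 3)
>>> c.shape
(3, 29, 23)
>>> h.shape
(3, 3)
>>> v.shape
(29, 23)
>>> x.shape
(3, 3)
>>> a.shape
(29, 23, 3, 3)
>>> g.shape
(3, 29)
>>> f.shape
()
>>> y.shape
(29, 23)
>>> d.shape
(3,)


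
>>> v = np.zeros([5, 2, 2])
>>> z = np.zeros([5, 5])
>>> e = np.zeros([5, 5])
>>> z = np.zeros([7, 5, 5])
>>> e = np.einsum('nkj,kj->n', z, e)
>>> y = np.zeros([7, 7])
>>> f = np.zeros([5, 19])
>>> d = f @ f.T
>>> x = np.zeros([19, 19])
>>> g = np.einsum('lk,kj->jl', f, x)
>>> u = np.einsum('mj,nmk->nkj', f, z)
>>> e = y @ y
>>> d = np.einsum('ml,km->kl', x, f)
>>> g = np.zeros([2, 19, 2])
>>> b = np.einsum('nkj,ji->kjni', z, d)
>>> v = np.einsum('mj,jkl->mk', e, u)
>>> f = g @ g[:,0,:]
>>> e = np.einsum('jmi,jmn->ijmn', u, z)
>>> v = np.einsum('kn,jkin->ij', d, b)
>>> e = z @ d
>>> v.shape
(7, 5)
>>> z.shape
(7, 5, 5)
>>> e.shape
(7, 5, 19)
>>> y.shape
(7, 7)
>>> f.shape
(2, 19, 2)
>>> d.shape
(5, 19)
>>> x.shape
(19, 19)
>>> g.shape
(2, 19, 2)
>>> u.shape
(7, 5, 19)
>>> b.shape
(5, 5, 7, 19)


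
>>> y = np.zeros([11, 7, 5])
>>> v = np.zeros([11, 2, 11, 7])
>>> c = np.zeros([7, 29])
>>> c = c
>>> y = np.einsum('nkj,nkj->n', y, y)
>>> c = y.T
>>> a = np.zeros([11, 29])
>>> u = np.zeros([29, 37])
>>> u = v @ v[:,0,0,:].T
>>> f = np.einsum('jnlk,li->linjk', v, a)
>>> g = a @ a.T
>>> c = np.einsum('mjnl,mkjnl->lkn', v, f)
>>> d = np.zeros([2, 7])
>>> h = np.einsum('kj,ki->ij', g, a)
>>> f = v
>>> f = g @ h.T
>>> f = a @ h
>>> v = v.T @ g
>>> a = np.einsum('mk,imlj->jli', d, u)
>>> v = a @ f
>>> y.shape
(11,)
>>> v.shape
(11, 11, 11)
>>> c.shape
(7, 29, 11)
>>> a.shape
(11, 11, 11)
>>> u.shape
(11, 2, 11, 11)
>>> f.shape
(11, 11)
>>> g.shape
(11, 11)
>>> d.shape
(2, 7)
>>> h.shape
(29, 11)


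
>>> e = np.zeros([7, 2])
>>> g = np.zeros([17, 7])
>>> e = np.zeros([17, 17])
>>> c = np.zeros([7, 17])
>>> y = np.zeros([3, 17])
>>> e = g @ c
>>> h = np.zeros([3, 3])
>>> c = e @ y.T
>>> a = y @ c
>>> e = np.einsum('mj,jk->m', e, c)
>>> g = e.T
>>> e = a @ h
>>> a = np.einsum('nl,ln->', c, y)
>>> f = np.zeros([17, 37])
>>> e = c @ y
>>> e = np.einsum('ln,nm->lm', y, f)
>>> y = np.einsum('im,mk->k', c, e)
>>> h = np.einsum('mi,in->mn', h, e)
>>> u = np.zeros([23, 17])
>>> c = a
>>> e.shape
(3, 37)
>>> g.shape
(17,)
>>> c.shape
()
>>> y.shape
(37,)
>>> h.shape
(3, 37)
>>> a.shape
()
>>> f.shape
(17, 37)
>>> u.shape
(23, 17)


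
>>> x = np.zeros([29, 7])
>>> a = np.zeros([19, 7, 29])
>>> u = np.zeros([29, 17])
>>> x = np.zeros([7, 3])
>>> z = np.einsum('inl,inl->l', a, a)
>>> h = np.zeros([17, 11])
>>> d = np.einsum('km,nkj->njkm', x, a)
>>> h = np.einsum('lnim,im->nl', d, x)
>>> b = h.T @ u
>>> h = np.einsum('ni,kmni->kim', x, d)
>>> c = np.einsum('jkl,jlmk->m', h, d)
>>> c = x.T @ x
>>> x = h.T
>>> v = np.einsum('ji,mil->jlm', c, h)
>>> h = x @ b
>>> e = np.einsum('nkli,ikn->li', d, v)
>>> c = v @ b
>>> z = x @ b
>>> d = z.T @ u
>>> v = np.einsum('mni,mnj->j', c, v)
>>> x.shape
(29, 3, 19)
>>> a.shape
(19, 7, 29)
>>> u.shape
(29, 17)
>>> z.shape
(29, 3, 17)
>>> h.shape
(29, 3, 17)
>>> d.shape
(17, 3, 17)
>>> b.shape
(19, 17)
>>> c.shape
(3, 29, 17)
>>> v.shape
(19,)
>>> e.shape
(7, 3)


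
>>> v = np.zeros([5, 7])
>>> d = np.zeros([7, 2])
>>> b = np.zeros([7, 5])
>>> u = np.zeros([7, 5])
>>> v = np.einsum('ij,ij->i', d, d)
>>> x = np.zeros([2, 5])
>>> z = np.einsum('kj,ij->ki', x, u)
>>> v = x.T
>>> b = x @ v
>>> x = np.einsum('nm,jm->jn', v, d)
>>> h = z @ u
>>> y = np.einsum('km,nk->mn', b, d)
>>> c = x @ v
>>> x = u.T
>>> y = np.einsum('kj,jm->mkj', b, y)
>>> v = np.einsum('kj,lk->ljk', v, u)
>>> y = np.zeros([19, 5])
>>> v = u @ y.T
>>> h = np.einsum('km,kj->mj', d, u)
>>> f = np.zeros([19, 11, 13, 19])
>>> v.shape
(7, 19)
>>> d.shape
(7, 2)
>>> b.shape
(2, 2)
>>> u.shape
(7, 5)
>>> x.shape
(5, 7)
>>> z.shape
(2, 7)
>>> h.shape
(2, 5)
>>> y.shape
(19, 5)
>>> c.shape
(7, 2)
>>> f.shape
(19, 11, 13, 19)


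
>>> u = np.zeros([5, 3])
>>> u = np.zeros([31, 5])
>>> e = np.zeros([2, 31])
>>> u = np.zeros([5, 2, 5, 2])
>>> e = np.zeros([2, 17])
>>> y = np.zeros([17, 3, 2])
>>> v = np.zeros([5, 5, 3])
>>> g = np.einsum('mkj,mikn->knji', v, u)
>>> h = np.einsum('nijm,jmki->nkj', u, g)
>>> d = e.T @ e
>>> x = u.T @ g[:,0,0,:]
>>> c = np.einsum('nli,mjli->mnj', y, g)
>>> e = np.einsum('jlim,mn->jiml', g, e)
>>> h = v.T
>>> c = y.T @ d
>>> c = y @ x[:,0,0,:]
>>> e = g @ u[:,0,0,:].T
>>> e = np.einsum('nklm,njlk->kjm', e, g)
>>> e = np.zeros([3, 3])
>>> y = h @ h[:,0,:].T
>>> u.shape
(5, 2, 5, 2)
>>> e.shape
(3, 3)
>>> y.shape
(3, 5, 3)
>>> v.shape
(5, 5, 3)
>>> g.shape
(5, 2, 3, 2)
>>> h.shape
(3, 5, 5)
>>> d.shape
(17, 17)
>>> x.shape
(2, 5, 2, 2)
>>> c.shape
(17, 3, 2)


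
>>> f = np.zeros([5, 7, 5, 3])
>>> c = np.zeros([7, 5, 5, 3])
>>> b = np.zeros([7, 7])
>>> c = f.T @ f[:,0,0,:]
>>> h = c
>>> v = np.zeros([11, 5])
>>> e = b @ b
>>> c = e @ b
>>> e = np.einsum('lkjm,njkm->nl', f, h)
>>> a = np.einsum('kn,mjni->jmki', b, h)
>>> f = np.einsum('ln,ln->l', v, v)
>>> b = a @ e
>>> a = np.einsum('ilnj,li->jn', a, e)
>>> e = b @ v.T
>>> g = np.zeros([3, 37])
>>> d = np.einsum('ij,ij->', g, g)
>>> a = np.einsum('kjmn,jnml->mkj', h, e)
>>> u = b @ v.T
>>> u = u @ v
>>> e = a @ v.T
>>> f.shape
(11,)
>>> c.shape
(7, 7)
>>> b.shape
(5, 3, 7, 5)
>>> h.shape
(3, 5, 7, 3)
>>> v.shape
(11, 5)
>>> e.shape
(7, 3, 11)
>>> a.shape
(7, 3, 5)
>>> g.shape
(3, 37)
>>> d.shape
()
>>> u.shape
(5, 3, 7, 5)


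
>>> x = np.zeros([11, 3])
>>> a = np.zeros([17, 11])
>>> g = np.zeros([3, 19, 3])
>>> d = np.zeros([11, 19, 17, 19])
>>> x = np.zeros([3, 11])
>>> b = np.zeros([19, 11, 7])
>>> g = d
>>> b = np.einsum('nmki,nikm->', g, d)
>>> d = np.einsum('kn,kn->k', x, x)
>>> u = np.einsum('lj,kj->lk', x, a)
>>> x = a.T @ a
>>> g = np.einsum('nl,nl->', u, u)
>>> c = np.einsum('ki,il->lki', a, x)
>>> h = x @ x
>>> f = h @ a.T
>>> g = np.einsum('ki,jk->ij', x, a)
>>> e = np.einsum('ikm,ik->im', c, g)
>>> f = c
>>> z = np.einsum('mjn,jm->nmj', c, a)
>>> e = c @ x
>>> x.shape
(11, 11)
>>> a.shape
(17, 11)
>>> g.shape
(11, 17)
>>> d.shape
(3,)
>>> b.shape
()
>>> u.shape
(3, 17)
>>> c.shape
(11, 17, 11)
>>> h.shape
(11, 11)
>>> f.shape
(11, 17, 11)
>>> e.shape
(11, 17, 11)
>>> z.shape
(11, 11, 17)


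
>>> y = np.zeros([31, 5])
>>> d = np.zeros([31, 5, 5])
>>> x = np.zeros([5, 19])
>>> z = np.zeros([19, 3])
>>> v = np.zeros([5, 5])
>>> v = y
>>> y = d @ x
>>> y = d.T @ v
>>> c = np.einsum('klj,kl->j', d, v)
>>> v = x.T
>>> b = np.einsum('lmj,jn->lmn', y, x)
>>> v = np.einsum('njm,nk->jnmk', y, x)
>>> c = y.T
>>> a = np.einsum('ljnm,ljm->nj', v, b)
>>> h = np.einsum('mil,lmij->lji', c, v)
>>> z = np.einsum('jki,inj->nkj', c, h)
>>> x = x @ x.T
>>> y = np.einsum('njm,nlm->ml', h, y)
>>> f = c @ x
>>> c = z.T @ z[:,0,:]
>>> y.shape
(5, 5)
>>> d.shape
(31, 5, 5)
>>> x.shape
(5, 5)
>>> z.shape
(19, 5, 5)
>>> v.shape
(5, 5, 5, 19)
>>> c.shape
(5, 5, 5)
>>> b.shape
(5, 5, 19)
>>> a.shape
(5, 5)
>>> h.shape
(5, 19, 5)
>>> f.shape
(5, 5, 5)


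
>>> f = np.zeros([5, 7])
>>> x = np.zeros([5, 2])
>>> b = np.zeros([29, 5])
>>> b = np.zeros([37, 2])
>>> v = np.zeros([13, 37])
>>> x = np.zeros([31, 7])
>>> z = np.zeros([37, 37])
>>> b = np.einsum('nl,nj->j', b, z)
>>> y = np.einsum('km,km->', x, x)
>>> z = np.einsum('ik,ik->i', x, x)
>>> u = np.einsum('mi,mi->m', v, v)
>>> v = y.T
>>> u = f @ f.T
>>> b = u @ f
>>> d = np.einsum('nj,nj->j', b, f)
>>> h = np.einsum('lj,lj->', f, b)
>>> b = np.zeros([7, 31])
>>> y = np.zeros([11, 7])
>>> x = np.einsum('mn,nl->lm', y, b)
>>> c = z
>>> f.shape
(5, 7)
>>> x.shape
(31, 11)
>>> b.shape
(7, 31)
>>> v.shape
()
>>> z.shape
(31,)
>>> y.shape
(11, 7)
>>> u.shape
(5, 5)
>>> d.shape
(7,)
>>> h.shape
()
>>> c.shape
(31,)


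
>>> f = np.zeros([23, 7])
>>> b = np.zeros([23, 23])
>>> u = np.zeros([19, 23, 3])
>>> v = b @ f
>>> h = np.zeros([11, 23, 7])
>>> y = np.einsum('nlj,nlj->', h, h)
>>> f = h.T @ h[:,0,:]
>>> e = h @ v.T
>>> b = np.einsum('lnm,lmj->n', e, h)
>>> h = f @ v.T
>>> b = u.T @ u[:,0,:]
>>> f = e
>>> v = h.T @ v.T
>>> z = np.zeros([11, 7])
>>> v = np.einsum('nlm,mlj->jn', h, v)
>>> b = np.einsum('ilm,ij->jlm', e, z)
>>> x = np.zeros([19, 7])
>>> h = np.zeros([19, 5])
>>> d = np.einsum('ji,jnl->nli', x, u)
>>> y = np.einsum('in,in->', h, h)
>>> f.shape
(11, 23, 23)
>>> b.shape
(7, 23, 23)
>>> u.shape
(19, 23, 3)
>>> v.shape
(23, 7)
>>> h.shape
(19, 5)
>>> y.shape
()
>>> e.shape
(11, 23, 23)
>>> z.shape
(11, 7)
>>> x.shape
(19, 7)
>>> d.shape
(23, 3, 7)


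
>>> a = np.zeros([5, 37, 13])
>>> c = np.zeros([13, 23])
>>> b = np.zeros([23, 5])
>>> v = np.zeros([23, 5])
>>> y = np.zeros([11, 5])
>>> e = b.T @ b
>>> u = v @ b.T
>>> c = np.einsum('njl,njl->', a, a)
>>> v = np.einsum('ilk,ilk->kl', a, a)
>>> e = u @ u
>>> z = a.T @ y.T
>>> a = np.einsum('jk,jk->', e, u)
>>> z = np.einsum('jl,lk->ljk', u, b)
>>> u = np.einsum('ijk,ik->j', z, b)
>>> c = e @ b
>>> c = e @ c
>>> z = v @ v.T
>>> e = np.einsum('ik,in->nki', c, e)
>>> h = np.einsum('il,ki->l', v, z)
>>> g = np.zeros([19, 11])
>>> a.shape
()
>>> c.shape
(23, 5)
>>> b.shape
(23, 5)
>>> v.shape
(13, 37)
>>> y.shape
(11, 5)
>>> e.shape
(23, 5, 23)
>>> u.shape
(23,)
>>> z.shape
(13, 13)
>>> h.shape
(37,)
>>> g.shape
(19, 11)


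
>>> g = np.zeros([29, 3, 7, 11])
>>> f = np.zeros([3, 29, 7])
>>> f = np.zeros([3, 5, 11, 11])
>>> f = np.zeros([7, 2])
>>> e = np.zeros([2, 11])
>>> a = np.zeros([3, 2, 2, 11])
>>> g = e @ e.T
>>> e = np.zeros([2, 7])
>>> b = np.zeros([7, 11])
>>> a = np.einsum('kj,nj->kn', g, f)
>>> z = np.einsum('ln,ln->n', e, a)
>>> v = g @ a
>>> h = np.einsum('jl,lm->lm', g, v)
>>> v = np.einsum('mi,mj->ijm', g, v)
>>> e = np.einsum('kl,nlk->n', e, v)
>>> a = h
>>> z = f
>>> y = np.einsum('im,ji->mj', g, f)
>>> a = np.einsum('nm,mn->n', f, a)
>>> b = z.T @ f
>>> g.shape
(2, 2)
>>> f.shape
(7, 2)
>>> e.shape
(2,)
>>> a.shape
(7,)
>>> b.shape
(2, 2)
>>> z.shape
(7, 2)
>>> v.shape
(2, 7, 2)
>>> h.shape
(2, 7)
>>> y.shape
(2, 7)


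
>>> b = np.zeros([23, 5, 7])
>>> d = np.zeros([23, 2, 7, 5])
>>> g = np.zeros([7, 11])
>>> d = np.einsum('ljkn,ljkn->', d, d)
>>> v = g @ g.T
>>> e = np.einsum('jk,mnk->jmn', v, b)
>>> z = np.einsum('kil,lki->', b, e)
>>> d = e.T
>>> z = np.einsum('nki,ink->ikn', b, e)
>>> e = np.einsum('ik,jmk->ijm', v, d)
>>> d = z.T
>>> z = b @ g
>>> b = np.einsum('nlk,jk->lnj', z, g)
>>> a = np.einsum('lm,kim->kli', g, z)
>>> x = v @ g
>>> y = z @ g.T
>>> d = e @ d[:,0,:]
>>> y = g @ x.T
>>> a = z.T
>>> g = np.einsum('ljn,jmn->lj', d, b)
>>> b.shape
(5, 23, 7)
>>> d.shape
(7, 5, 7)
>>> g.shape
(7, 5)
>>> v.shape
(7, 7)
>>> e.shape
(7, 5, 23)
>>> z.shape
(23, 5, 11)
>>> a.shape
(11, 5, 23)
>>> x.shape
(7, 11)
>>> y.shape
(7, 7)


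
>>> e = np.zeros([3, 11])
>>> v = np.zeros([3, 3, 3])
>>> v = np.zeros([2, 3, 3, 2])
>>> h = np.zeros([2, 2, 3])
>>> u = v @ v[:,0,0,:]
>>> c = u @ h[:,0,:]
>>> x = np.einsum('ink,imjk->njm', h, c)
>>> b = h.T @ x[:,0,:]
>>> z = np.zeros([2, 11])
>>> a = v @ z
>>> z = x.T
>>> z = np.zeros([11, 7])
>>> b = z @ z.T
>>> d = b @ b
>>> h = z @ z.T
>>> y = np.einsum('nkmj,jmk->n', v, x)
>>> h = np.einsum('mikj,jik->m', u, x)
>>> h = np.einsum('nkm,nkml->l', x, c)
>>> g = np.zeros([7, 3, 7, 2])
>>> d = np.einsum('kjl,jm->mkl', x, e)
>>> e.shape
(3, 11)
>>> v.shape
(2, 3, 3, 2)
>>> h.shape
(3,)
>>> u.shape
(2, 3, 3, 2)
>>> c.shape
(2, 3, 3, 3)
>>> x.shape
(2, 3, 3)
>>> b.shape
(11, 11)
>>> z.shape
(11, 7)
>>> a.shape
(2, 3, 3, 11)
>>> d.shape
(11, 2, 3)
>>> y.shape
(2,)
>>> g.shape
(7, 3, 7, 2)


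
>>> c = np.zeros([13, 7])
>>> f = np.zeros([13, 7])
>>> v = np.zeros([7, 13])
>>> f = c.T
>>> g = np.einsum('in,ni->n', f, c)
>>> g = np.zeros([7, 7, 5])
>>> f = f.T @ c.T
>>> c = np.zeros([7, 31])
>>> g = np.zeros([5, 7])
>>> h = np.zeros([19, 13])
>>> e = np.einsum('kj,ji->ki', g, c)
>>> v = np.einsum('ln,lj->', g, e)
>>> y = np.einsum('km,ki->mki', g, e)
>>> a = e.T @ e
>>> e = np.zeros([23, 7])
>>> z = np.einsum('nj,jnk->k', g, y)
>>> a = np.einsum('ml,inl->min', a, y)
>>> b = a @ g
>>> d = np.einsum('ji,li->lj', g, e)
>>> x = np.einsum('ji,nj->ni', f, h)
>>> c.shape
(7, 31)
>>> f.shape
(13, 13)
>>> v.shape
()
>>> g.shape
(5, 7)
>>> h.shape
(19, 13)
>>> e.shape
(23, 7)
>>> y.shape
(7, 5, 31)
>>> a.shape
(31, 7, 5)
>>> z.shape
(31,)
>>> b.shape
(31, 7, 7)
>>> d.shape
(23, 5)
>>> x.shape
(19, 13)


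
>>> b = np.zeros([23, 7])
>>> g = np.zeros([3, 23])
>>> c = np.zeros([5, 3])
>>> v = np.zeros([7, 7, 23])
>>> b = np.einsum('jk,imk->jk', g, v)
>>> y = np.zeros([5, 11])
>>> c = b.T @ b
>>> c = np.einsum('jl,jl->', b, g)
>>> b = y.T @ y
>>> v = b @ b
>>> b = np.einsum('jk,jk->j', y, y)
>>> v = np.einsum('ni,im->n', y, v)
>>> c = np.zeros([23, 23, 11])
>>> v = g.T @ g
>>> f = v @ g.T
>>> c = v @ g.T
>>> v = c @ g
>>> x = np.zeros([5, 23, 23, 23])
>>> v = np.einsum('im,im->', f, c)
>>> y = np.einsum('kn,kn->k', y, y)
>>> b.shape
(5,)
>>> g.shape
(3, 23)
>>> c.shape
(23, 3)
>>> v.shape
()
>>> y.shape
(5,)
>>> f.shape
(23, 3)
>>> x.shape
(5, 23, 23, 23)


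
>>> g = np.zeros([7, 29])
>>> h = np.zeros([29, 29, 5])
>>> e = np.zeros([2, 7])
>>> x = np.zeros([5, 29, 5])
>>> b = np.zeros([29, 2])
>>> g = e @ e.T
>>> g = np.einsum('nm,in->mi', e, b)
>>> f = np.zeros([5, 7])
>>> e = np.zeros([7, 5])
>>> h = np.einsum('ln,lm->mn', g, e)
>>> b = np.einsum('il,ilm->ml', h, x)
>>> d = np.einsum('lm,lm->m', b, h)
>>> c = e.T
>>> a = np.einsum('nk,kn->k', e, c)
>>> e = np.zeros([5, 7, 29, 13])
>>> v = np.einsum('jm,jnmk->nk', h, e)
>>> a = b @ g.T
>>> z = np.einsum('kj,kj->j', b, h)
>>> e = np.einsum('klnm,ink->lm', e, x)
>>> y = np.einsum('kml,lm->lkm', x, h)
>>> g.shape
(7, 29)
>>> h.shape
(5, 29)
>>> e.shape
(7, 13)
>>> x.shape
(5, 29, 5)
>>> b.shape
(5, 29)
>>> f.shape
(5, 7)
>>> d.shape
(29,)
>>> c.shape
(5, 7)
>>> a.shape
(5, 7)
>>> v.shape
(7, 13)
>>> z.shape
(29,)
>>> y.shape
(5, 5, 29)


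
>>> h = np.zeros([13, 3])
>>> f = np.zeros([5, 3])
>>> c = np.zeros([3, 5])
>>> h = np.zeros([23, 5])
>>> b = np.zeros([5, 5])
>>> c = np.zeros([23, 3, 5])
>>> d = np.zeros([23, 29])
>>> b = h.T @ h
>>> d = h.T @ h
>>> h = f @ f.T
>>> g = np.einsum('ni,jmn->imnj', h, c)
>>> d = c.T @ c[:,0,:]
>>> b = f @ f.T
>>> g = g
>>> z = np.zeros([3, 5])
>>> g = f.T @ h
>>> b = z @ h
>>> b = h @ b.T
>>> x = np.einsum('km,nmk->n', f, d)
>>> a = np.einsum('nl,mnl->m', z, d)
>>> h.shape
(5, 5)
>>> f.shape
(5, 3)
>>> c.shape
(23, 3, 5)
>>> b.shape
(5, 3)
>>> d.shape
(5, 3, 5)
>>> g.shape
(3, 5)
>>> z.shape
(3, 5)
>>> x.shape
(5,)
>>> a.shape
(5,)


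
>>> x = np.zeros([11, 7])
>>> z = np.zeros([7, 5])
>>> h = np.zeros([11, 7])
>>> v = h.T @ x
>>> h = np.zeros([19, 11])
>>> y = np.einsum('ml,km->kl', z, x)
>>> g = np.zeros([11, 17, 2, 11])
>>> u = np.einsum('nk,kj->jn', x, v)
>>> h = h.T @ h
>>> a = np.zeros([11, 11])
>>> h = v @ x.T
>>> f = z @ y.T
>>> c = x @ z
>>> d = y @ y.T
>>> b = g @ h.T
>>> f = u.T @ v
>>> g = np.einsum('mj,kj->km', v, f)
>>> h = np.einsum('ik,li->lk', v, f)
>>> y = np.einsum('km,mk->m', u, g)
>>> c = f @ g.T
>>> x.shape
(11, 7)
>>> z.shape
(7, 5)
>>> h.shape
(11, 7)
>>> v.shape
(7, 7)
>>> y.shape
(11,)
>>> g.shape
(11, 7)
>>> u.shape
(7, 11)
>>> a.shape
(11, 11)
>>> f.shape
(11, 7)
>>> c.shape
(11, 11)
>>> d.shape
(11, 11)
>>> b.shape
(11, 17, 2, 7)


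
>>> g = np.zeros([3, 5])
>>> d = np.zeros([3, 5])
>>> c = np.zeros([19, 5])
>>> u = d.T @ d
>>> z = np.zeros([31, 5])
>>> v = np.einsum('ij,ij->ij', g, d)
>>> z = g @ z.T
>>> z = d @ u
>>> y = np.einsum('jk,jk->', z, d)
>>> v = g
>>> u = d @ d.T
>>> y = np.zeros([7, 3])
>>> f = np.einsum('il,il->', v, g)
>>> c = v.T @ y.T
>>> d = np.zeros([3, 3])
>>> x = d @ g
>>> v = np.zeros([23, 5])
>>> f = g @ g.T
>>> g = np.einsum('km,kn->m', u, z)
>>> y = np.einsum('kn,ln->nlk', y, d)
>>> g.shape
(3,)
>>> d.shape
(3, 3)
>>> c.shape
(5, 7)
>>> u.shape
(3, 3)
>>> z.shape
(3, 5)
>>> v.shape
(23, 5)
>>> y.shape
(3, 3, 7)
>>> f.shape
(3, 3)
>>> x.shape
(3, 5)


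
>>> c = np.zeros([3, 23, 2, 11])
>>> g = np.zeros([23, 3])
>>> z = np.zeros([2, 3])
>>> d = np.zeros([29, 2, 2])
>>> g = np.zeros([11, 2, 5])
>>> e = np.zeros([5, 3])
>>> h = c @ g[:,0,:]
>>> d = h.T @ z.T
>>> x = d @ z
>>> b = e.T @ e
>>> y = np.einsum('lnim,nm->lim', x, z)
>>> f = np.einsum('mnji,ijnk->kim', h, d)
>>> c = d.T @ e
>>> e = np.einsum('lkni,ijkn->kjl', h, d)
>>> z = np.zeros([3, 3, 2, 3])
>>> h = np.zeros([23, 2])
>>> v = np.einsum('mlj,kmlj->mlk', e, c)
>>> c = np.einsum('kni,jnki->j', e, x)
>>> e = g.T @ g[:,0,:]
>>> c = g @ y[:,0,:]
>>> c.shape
(11, 2, 3)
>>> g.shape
(11, 2, 5)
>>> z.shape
(3, 3, 2, 3)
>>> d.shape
(5, 2, 23, 2)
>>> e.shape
(5, 2, 5)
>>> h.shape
(23, 2)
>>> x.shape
(5, 2, 23, 3)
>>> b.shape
(3, 3)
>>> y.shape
(5, 23, 3)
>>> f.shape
(2, 5, 3)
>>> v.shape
(23, 2, 2)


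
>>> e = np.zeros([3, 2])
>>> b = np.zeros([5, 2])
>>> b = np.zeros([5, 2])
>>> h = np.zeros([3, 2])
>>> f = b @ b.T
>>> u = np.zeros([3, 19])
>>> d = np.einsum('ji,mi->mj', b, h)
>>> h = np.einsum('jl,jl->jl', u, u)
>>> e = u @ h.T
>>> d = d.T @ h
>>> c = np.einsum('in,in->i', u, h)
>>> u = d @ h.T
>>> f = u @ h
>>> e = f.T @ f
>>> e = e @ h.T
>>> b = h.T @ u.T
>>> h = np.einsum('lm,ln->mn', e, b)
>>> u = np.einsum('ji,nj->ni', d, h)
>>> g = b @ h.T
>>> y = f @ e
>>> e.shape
(19, 3)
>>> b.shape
(19, 5)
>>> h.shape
(3, 5)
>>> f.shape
(5, 19)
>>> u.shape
(3, 19)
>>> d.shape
(5, 19)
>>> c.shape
(3,)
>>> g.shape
(19, 3)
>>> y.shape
(5, 3)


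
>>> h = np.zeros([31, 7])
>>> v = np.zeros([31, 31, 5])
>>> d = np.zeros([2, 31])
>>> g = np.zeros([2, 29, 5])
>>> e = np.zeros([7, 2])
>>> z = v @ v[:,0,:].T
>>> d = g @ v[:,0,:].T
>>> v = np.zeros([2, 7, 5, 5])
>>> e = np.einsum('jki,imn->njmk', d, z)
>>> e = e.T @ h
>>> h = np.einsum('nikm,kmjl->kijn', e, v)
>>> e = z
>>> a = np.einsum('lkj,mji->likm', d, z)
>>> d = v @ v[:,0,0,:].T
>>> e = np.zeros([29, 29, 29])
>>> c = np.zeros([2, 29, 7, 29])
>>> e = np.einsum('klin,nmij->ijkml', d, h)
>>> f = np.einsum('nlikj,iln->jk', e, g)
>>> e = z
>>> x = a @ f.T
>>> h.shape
(2, 31, 5, 29)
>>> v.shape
(2, 7, 5, 5)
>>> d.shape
(2, 7, 5, 2)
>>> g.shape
(2, 29, 5)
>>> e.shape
(31, 31, 31)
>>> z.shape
(31, 31, 31)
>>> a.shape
(2, 31, 29, 31)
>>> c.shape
(2, 29, 7, 29)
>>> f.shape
(7, 31)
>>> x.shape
(2, 31, 29, 7)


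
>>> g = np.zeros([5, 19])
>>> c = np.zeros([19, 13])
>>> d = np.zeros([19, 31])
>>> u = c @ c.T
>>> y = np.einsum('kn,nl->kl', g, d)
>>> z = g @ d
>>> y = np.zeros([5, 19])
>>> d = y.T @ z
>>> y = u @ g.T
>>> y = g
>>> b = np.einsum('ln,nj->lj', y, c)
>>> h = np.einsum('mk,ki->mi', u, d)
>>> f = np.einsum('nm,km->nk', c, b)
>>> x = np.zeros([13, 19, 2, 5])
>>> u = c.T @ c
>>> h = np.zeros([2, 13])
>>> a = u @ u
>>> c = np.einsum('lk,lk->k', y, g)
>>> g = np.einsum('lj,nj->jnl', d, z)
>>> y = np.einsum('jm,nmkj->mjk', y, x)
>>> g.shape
(31, 5, 19)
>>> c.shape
(19,)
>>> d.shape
(19, 31)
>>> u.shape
(13, 13)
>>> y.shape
(19, 5, 2)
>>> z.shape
(5, 31)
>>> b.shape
(5, 13)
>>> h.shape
(2, 13)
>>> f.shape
(19, 5)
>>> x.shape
(13, 19, 2, 5)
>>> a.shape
(13, 13)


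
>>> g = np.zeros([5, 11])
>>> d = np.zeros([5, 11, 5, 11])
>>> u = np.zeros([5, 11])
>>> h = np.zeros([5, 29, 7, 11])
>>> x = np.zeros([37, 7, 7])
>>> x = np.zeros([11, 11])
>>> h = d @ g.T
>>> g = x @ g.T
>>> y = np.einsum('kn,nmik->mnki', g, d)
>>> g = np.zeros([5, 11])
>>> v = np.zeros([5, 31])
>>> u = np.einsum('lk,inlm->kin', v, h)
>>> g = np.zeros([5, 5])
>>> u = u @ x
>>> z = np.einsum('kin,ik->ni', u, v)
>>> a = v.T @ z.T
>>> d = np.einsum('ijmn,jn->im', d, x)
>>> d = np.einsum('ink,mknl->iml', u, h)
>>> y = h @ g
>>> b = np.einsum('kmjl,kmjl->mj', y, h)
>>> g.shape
(5, 5)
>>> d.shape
(31, 5, 5)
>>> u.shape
(31, 5, 11)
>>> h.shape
(5, 11, 5, 5)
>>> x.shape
(11, 11)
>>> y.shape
(5, 11, 5, 5)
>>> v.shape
(5, 31)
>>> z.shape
(11, 5)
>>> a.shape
(31, 11)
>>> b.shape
(11, 5)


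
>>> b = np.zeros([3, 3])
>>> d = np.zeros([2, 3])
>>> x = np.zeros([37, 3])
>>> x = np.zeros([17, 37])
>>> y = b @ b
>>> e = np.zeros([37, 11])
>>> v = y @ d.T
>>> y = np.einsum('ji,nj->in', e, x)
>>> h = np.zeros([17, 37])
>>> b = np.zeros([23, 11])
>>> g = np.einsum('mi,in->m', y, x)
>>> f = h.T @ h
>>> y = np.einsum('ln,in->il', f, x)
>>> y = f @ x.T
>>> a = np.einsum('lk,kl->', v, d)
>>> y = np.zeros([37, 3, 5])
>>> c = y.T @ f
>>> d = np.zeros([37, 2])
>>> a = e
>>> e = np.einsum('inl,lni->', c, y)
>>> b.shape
(23, 11)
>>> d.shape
(37, 2)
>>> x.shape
(17, 37)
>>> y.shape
(37, 3, 5)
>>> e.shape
()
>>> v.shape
(3, 2)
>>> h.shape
(17, 37)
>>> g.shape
(11,)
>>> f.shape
(37, 37)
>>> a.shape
(37, 11)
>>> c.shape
(5, 3, 37)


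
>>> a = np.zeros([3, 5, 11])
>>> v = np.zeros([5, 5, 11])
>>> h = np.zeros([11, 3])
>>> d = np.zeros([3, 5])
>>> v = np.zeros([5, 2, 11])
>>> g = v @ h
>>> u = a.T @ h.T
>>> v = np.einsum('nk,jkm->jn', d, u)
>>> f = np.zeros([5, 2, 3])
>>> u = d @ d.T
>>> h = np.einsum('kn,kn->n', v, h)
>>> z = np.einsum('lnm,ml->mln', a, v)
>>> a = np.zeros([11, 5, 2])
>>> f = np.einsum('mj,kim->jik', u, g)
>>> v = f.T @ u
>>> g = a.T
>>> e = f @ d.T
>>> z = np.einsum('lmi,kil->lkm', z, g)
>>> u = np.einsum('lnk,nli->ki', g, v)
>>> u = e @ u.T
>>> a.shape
(11, 5, 2)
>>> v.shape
(5, 2, 3)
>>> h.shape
(3,)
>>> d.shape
(3, 5)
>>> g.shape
(2, 5, 11)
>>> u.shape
(3, 2, 11)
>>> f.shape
(3, 2, 5)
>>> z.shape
(11, 2, 3)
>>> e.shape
(3, 2, 3)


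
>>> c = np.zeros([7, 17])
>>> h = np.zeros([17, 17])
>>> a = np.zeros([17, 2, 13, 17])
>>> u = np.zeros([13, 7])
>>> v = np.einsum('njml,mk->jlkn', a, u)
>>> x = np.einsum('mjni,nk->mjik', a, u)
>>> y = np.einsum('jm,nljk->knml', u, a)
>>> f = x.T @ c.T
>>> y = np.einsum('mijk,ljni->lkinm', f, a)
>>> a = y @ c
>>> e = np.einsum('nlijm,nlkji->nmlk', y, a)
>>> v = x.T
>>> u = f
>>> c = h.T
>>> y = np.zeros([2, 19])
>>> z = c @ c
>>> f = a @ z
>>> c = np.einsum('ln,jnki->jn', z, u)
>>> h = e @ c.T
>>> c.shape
(7, 17)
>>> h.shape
(17, 7, 7, 7)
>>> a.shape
(17, 7, 17, 13, 17)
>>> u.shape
(7, 17, 2, 7)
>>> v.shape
(7, 17, 2, 17)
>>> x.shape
(17, 2, 17, 7)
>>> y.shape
(2, 19)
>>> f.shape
(17, 7, 17, 13, 17)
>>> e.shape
(17, 7, 7, 17)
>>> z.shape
(17, 17)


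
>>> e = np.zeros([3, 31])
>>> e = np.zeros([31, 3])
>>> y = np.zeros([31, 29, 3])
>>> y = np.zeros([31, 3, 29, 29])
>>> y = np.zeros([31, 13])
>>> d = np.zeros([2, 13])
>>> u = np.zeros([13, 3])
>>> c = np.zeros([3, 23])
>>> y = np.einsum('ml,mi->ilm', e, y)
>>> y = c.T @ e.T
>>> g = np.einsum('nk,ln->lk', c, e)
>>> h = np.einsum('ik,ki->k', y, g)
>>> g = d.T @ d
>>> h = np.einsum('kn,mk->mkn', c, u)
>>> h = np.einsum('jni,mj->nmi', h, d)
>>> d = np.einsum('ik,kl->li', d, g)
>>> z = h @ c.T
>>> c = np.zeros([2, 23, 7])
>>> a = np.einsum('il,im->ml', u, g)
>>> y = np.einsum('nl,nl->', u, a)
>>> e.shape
(31, 3)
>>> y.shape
()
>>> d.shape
(13, 2)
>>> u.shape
(13, 3)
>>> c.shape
(2, 23, 7)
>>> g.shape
(13, 13)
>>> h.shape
(3, 2, 23)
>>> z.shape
(3, 2, 3)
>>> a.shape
(13, 3)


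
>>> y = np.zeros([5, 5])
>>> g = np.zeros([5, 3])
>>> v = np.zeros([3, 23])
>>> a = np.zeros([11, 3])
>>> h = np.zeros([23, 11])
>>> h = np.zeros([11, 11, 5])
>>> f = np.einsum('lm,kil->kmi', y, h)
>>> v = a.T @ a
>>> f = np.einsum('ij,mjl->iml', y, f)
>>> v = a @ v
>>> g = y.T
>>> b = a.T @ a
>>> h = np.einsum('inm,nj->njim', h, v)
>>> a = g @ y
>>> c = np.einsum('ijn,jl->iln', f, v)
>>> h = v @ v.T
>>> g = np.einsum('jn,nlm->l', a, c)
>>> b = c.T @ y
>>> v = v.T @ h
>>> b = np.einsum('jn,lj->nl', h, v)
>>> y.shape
(5, 5)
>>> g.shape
(3,)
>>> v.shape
(3, 11)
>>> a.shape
(5, 5)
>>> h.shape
(11, 11)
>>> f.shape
(5, 11, 11)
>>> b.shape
(11, 3)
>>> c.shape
(5, 3, 11)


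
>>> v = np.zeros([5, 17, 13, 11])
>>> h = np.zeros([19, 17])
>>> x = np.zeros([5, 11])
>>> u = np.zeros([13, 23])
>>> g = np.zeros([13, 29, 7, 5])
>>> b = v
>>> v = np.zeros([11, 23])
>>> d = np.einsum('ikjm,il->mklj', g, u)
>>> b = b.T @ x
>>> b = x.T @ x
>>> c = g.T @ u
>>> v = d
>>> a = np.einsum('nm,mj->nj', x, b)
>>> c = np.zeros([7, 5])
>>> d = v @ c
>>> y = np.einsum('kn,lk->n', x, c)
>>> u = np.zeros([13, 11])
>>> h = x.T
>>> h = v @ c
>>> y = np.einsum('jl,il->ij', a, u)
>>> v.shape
(5, 29, 23, 7)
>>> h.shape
(5, 29, 23, 5)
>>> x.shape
(5, 11)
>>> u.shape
(13, 11)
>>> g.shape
(13, 29, 7, 5)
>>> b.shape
(11, 11)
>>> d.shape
(5, 29, 23, 5)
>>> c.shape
(7, 5)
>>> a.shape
(5, 11)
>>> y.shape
(13, 5)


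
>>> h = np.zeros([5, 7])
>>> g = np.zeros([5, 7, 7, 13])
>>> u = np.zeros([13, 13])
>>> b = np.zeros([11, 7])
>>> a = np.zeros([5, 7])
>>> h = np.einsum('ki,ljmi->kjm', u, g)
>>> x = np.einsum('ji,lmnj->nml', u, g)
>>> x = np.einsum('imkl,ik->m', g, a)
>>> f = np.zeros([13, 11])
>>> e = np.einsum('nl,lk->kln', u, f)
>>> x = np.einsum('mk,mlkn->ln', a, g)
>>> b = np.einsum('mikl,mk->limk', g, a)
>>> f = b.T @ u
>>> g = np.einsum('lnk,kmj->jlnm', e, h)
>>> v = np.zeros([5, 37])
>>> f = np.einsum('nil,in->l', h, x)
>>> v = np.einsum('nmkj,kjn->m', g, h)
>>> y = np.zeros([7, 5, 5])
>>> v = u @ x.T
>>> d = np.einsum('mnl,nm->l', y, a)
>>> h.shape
(13, 7, 7)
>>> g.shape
(7, 11, 13, 7)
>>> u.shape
(13, 13)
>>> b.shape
(13, 7, 5, 7)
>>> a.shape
(5, 7)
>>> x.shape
(7, 13)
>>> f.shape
(7,)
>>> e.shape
(11, 13, 13)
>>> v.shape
(13, 7)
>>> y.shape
(7, 5, 5)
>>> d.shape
(5,)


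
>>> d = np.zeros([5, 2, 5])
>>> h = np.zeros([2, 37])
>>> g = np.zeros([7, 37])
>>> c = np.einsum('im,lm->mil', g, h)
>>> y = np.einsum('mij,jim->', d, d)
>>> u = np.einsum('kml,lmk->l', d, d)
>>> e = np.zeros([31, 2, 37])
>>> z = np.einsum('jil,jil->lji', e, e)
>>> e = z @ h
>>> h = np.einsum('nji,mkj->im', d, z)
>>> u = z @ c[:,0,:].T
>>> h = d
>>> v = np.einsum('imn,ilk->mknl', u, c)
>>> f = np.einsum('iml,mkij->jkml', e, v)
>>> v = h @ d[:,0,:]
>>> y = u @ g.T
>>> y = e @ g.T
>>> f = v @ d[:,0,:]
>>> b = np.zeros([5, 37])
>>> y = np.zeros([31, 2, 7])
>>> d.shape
(5, 2, 5)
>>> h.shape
(5, 2, 5)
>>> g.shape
(7, 37)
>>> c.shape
(37, 7, 2)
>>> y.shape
(31, 2, 7)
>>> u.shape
(37, 31, 37)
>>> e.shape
(37, 31, 37)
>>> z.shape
(37, 31, 2)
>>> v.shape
(5, 2, 5)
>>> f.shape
(5, 2, 5)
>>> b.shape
(5, 37)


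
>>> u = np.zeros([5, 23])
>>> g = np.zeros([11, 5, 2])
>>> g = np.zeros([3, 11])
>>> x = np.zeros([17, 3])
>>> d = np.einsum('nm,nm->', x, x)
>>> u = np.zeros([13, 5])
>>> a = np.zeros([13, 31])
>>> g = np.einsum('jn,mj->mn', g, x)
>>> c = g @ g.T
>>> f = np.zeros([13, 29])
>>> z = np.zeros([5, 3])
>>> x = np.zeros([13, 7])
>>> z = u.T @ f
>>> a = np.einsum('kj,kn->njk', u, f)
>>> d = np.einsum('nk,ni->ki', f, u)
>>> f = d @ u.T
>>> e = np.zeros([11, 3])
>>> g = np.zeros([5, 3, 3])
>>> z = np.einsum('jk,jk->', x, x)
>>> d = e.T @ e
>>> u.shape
(13, 5)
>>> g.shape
(5, 3, 3)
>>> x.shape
(13, 7)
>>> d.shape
(3, 3)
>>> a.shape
(29, 5, 13)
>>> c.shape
(17, 17)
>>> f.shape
(29, 13)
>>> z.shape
()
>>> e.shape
(11, 3)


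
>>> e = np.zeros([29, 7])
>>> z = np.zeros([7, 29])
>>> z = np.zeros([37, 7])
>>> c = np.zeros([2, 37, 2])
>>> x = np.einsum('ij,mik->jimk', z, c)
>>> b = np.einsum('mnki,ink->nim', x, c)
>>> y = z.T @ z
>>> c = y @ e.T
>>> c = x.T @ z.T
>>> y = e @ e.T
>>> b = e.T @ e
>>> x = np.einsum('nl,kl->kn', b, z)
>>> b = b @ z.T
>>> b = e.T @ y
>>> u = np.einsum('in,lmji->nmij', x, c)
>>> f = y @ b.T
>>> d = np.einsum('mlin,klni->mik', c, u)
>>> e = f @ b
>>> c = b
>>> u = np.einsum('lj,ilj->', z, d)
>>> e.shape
(29, 29)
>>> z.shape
(37, 7)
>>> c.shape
(7, 29)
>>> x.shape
(37, 7)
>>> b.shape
(7, 29)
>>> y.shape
(29, 29)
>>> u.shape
()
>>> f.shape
(29, 7)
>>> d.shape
(2, 37, 7)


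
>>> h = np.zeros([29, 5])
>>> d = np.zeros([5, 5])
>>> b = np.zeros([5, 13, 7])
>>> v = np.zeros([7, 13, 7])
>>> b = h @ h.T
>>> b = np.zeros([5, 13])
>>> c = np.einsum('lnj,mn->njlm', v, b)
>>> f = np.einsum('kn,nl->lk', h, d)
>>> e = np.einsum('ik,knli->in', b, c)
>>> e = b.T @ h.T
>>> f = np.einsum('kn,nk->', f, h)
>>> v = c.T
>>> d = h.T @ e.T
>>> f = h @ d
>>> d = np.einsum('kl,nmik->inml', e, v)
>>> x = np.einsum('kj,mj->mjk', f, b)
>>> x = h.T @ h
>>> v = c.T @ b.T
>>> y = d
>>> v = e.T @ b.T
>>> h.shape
(29, 5)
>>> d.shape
(7, 5, 7, 29)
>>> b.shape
(5, 13)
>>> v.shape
(29, 5)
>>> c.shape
(13, 7, 7, 5)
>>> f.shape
(29, 13)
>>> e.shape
(13, 29)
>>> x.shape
(5, 5)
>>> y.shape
(7, 5, 7, 29)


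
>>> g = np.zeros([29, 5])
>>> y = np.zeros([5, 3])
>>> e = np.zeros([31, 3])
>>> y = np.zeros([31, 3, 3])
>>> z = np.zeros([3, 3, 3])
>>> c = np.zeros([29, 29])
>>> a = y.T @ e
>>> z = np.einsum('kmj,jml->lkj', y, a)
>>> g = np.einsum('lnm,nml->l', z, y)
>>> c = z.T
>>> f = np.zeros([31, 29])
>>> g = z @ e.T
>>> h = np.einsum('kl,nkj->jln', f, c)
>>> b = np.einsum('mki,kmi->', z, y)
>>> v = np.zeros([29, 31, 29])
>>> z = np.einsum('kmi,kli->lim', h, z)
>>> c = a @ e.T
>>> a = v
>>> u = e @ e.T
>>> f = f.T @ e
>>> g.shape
(3, 31, 31)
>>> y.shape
(31, 3, 3)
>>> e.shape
(31, 3)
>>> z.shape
(31, 3, 29)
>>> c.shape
(3, 3, 31)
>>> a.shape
(29, 31, 29)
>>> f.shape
(29, 3)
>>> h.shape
(3, 29, 3)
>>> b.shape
()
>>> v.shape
(29, 31, 29)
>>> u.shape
(31, 31)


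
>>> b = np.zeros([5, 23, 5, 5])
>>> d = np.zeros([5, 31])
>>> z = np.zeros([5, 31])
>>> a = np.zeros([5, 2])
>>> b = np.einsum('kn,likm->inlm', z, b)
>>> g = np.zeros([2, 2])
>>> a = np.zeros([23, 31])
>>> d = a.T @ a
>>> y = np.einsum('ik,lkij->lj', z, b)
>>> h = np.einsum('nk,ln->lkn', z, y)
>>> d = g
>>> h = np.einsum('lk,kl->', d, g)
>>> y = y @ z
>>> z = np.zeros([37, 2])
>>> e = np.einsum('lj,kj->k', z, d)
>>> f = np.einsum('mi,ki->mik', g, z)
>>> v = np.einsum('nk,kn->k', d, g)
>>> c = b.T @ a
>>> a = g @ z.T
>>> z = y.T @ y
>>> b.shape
(23, 31, 5, 5)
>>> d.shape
(2, 2)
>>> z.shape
(31, 31)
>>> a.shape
(2, 37)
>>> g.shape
(2, 2)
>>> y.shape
(23, 31)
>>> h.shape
()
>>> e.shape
(2,)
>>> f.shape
(2, 2, 37)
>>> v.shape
(2,)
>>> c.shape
(5, 5, 31, 31)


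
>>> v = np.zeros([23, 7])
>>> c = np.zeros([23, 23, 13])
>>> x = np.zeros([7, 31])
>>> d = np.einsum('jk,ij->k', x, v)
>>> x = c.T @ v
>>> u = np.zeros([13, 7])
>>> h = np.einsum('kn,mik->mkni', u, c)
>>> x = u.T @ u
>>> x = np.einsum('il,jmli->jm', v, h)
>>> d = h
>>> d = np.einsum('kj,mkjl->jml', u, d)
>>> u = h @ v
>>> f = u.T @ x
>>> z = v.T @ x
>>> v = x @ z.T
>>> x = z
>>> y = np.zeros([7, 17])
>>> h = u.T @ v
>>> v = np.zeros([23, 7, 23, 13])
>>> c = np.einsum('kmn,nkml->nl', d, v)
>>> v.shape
(23, 7, 23, 13)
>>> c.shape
(23, 13)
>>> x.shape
(7, 13)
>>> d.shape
(7, 23, 23)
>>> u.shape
(23, 13, 7, 7)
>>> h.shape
(7, 7, 13, 7)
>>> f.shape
(7, 7, 13, 13)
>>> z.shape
(7, 13)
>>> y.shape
(7, 17)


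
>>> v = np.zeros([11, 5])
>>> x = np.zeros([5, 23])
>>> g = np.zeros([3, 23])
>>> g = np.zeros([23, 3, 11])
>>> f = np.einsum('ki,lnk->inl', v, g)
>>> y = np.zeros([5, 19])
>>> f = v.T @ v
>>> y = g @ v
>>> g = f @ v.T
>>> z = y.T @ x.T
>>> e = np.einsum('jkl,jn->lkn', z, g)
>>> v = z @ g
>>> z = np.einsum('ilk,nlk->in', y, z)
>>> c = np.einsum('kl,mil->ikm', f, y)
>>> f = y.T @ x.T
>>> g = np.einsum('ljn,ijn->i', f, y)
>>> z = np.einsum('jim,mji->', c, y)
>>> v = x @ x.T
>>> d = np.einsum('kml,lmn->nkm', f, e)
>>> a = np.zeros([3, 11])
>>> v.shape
(5, 5)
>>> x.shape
(5, 23)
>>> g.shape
(23,)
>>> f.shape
(5, 3, 5)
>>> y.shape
(23, 3, 5)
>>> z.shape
()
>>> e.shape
(5, 3, 11)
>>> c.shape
(3, 5, 23)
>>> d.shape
(11, 5, 3)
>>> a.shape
(3, 11)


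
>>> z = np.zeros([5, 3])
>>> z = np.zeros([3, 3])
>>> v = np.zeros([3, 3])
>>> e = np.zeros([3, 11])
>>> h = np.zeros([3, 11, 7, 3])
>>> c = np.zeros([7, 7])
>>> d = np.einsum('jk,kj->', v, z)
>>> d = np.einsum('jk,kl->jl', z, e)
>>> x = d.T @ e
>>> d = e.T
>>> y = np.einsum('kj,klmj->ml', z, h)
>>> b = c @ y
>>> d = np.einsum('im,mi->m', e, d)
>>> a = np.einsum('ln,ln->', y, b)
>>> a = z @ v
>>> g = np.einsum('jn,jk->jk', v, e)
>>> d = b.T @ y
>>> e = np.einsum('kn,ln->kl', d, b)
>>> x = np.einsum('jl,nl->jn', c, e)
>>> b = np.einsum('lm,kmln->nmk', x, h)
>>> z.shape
(3, 3)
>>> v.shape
(3, 3)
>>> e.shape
(11, 7)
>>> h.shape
(3, 11, 7, 3)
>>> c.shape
(7, 7)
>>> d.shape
(11, 11)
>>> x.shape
(7, 11)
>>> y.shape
(7, 11)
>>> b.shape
(3, 11, 3)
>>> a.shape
(3, 3)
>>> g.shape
(3, 11)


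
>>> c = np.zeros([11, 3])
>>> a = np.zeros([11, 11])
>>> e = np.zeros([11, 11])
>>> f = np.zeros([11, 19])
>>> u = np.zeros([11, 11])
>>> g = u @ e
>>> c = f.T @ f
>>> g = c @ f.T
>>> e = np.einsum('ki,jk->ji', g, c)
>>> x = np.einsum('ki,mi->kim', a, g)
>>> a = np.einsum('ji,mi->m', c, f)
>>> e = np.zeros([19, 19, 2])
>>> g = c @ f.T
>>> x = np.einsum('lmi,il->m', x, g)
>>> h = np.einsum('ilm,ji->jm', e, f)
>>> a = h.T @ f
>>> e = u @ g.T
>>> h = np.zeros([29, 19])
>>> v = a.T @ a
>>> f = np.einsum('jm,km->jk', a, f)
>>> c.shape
(19, 19)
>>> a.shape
(2, 19)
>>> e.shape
(11, 19)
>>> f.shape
(2, 11)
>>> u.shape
(11, 11)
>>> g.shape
(19, 11)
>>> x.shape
(11,)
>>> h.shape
(29, 19)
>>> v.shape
(19, 19)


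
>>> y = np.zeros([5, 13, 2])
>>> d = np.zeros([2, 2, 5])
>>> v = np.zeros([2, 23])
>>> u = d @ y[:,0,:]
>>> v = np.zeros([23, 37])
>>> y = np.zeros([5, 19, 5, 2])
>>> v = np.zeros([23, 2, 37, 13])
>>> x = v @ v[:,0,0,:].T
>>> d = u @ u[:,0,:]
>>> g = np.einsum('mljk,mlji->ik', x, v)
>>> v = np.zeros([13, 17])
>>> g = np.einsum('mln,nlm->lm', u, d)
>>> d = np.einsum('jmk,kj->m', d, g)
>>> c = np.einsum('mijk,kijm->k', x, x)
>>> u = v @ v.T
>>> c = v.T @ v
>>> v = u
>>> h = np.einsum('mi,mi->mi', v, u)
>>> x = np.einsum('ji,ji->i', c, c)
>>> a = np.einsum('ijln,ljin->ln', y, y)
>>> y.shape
(5, 19, 5, 2)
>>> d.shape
(2,)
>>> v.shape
(13, 13)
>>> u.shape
(13, 13)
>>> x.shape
(17,)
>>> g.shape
(2, 2)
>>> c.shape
(17, 17)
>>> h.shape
(13, 13)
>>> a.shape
(5, 2)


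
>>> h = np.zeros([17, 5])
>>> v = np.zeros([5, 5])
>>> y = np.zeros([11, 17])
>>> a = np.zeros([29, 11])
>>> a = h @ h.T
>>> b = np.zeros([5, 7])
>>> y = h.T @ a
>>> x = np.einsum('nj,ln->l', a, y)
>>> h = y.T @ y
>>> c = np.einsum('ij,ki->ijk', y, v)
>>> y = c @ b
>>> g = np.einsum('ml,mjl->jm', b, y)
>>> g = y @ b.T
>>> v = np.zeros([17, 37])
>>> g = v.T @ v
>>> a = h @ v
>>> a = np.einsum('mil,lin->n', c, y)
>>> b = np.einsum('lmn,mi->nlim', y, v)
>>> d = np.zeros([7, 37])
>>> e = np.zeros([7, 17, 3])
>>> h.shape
(17, 17)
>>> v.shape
(17, 37)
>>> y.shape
(5, 17, 7)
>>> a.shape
(7,)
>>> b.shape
(7, 5, 37, 17)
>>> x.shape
(5,)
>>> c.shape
(5, 17, 5)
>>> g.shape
(37, 37)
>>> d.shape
(7, 37)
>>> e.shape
(7, 17, 3)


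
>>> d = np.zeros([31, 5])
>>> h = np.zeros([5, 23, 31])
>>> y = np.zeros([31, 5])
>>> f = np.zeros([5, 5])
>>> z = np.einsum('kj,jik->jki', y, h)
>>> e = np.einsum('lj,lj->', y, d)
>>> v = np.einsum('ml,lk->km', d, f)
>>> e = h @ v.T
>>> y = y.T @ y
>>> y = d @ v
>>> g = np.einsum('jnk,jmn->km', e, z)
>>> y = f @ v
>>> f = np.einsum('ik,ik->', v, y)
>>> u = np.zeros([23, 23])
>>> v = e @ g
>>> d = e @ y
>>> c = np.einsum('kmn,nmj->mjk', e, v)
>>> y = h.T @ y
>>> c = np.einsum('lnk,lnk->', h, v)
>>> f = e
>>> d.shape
(5, 23, 31)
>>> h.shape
(5, 23, 31)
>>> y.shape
(31, 23, 31)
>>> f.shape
(5, 23, 5)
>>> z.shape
(5, 31, 23)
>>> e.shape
(5, 23, 5)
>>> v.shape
(5, 23, 31)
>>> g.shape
(5, 31)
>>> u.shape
(23, 23)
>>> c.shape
()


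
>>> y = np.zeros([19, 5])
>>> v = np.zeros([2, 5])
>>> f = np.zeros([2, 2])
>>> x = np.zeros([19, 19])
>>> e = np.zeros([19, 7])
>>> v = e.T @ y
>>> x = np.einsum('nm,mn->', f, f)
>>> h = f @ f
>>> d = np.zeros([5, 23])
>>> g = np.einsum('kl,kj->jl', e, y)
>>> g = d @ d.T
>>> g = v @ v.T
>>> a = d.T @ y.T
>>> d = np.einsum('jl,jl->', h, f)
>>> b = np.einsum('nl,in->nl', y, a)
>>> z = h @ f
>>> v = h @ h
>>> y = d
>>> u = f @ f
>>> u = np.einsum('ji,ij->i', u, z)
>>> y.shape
()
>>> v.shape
(2, 2)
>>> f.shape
(2, 2)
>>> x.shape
()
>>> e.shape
(19, 7)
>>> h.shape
(2, 2)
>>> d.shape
()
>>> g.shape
(7, 7)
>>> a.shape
(23, 19)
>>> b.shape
(19, 5)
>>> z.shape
(2, 2)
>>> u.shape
(2,)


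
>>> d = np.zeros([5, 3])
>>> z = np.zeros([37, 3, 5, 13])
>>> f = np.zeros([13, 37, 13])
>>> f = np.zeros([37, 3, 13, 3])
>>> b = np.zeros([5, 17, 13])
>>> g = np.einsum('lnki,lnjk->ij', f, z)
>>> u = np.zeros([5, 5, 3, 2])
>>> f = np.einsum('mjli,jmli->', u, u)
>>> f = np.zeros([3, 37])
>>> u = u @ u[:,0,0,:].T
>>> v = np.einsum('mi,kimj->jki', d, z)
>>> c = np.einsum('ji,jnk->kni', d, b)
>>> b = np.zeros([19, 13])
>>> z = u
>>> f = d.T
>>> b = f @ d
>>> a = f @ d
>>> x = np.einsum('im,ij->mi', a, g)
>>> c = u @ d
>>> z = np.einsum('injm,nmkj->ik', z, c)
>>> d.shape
(5, 3)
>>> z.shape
(5, 3)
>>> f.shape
(3, 5)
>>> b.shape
(3, 3)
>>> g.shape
(3, 5)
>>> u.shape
(5, 5, 3, 5)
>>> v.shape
(13, 37, 3)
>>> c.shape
(5, 5, 3, 3)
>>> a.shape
(3, 3)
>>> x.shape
(3, 3)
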